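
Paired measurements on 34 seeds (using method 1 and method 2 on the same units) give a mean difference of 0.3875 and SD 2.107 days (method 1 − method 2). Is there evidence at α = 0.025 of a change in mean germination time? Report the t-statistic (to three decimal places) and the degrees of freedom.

H0: μ_d = 0; H1: μ_d ≠ 0 (paired t-test on the differences, two-sided).
t = d̄/(s_d/√n) = 0.3875/(2.107/√34) = 1.072
df = n − 1 = 33
Two-sided p-value ≈ 0.291
Since p ≈ 0.291 > α = 0.025, fail to reject H0; the data do not provide sufficient evidence against H0.

t = 1.072, df = 33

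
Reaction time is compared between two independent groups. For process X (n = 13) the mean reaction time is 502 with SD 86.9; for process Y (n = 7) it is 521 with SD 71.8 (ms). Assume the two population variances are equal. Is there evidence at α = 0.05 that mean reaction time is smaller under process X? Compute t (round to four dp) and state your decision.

t = -0.4932; fail to reject H0

Let group 1 = process X, group 2 = process Y. H0: μ_1 = μ_2; H1: μ_1 < μ_2 (two-sample pooled-variance t-test, left-tailed).
s_p² = [(13−1)·86.9² + (7−1)·71.8²]/(13+7−2) = 6752.82
t = (502 − 521)/√[6752.82·(1/13 + 1/7)] = -0.4932
df = n₁ + n₂ − 2 = 18
p-value = P(T ≤ -0.4932) ≈ 0.314
Since p ≈ 0.314 > α = 0.05, fail to reject H0; the evidence is not statistically significant.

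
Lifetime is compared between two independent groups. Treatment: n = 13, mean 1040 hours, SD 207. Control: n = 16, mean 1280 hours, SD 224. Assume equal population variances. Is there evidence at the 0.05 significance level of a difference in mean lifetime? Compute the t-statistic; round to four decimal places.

Let group 1 = treatment, group 2 = control. H0: μ_1 = μ_2; H1: μ_1 ≠ μ_2 (two-sample pooled-variance t-test, two-sided).
s_p² = [(13−1)·207² + (16−1)·224²]/(13+16−2) = 46919.6
t = (1040 − 1280)/√[46919.6·(1/13 + 1/16)] = -2.9673
df = n₁ + n₂ − 2 = 27
Two-sided p-value ≈ 0.0062
Since p ≈ 0.0062 < α = 0.05, reject H0; the data support H1.

-2.9673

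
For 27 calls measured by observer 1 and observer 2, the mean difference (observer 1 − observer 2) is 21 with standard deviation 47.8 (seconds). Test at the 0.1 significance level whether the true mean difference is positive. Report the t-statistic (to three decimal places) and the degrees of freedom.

H0: μ_d = 0; H1: μ_d > 0 (paired t-test on the differences, right-tailed).
t = d̄/(s_d/√n) = 21/(47.8/√27) = 2.283
df = n − 1 = 26
p-value = P(T ≥ 2.283) ≈ 0.015
Since p ≈ 0.015 < α = 0.1, reject H0; the evidence is statistically significant.

t = 2.283, df = 26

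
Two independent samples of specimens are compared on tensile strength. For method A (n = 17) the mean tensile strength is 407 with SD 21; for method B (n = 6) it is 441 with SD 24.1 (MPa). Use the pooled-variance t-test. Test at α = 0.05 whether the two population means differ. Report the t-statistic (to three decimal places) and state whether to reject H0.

t = -3.288; reject H0

Let group 1 = method A, group 2 = method B. H0: μ_1 = μ_2; H1: μ_1 ≠ μ_2 (two-sample pooled-variance t-test, two-sided).
s_p² = [(17−1)·21² + (6−1)·24.1²]/(17+6−2) = 474.288
t = (407 − 441)/√[474.288·(1/17 + 1/6)] = -3.288
df = n₁ + n₂ − 2 = 21
Two-sided p-value ≈ 0.0035
Since p ≈ 0.0035 < α = 0.05, reject H0; the evidence is statistically significant.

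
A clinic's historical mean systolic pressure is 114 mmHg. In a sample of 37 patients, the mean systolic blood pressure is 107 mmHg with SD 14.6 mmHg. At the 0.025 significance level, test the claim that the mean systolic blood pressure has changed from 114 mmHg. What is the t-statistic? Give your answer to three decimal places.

-2.916

H0: μ = 114; H1: μ ≠ 114 (one-sample t-test, two-sided).
t = (x̄ − μ₀)/(s/√n) = (107 − 114)/(14.6/√37) = -2.916
df = n − 1 = 36
Two-sided p-value ≈ 0.006
Since p ≈ 0.006 < α = 0.025, reject H0; the data support H1.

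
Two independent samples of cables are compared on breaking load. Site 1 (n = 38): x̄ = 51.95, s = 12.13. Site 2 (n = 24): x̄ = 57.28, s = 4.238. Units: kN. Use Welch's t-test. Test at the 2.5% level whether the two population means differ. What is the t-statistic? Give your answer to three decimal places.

-2.480

Let group 1 = site 1, group 2 = site 2. H0: μ_1 = μ_2; H1: μ_1 ≠ μ_2 (Welch's two-sample t-test, two-sided).
t = (x̄_1 − x̄_2)/√(s_1²/n_1 + s_2²/n_2) = (51.95 − 57.28)/√(12.13²/38 + 4.238²/24) = -2.480
Welch–Satterthwaite df ≈ 49.70
Two-sided p-value ≈ 0.0166
Since p ≈ 0.0166 < α = 0.025, reject H0; the data support H1.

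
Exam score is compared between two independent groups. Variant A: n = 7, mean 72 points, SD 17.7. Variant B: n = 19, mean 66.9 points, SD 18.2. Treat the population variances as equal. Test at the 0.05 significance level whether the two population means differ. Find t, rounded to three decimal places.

Let group 1 = variant A, group 2 = variant B. H0: μ_1 = μ_2; H1: μ_1 ≠ μ_2 (two-sample pooled-variance t-test, two-sided).
s_p² = [(7−1)·17.7² + (19−1)·18.2²]/(7+19−2) = 326.752
t = (72 − 66.9)/√[326.752·(1/7 + 1/19)] = 0.638
df = n₁ + n₂ − 2 = 24
Two-sided p-value ≈ 0.5294
Since p ≈ 0.5294 > α = 0.05, fail to reject H0; the data do not provide sufficient evidence against H0.

0.638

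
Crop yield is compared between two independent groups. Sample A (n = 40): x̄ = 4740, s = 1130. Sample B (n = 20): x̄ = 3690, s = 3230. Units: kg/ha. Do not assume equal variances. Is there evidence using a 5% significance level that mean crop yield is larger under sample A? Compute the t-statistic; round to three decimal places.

1.411

Let group 1 = sample A, group 2 = sample B. H0: μ_1 = μ_2; H1: μ_1 > μ_2 (Welch's two-sample t-test, right-tailed).
t = (x̄_1 − x̄_2)/√(s_1²/n_1 + s_2²/n_2) = (4740 − 3690)/√(1130²/40 + 3230²/20) = 1.411
Welch–Satterthwaite df ≈ 21.36
p-value = P(T ≥ 1.411) ≈ 0.086
Since p ≈ 0.086 > α = 0.05, fail to reject H0; the data do not provide sufficient evidence against H0.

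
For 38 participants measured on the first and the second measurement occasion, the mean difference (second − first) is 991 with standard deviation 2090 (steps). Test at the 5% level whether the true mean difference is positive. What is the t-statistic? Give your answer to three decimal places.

H0: μ_d = 0; H1: μ_d > 0 (paired t-test on the differences, right-tailed).
t = d̄/(s_d/√n) = 991/(2090/√38) = 2.923
df = n − 1 = 37
p-value = P(T ≥ 2.923) ≈ 0.003
Since p ≈ 0.003 < α = 0.05, reject H0; the evidence is statistically significant.

2.923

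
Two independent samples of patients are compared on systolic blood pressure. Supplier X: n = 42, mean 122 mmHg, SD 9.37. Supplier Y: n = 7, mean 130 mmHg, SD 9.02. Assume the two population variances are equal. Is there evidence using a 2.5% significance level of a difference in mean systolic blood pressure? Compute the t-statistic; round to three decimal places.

Let group 1 = supplier X, group 2 = supplier Y. H0: μ_1 = μ_2; H1: μ_1 ≠ μ_2 (two-sample pooled-variance t-test, two-sided).
s_p² = [(42−1)·9.37² + (7−1)·9.02²]/(42+7−2) = 86.9752
t = (122 − 130)/√[86.9752·(1/42 + 1/7)] = -2.101
df = n₁ + n₂ − 2 = 47
Two-sided p-value ≈ 0.041
Since p ≈ 0.041 > α = 0.025, fail to reject H0; the data do not provide sufficient evidence against H0.

-2.101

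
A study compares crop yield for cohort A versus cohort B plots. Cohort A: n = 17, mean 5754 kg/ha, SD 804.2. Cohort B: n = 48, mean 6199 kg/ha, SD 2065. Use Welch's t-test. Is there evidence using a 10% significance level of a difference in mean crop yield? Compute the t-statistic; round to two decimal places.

Let group 1 = cohort A, group 2 = cohort B. H0: μ_1 = μ_2; H1: μ_1 ≠ μ_2 (Welch's two-sample t-test, two-sided).
t = (x̄_1 − x̄_2)/√(s_1²/n_1 + s_2²/n_2) = (5754 − 6199)/√(804.2²/17 + 2065²/48) = -1.25
Welch–Satterthwaite df ≈ 62.31
Two-sided p-value ≈ 0.2162
Since p ≈ 0.2162 > α = 0.1, fail to reject H0; the data do not provide sufficient evidence against H0.

-1.25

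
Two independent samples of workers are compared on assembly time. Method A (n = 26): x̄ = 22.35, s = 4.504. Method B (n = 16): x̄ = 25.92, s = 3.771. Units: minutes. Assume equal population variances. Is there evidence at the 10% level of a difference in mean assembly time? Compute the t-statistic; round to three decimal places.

Let group 1 = method A, group 2 = method B. H0: μ_1 = μ_2; H1: μ_1 ≠ μ_2 (two-sample pooled-variance t-test, two-sided).
s_p² = [(26−1)·4.504² + (16−1)·3.771²]/(26+16−2) = 18.0114
t = (22.35 − 25.92)/√[18.0114·(1/26 + 1/16)] = -2.647
df = n₁ + n₂ − 2 = 40
Two-sided p-value ≈ 0.012
Since p ≈ 0.012 < α = 0.1, reject H0; the data support H1.

-2.647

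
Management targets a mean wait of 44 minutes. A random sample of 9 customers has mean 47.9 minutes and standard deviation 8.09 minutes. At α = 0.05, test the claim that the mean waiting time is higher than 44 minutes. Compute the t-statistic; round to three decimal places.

H0: μ = 44; H1: μ > 44 (one-sample t-test, right-tailed).
t = (x̄ − μ₀)/(s/√n) = (47.9 − 44)/(8.09/√9) = 1.446
df = n − 1 = 8
p-value = P(T ≥ 1.446) ≈ 0.093
Since p ≈ 0.093 > α = 0.05, fail to reject H0; the evidence is not statistically significant.

1.446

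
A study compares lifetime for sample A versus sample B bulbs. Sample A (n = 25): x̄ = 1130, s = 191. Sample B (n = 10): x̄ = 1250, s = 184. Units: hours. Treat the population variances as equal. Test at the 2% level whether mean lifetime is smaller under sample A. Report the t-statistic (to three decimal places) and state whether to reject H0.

t = -1.696; fail to reject H0

Let group 1 = sample A, group 2 = sample B. H0: μ_1 = μ_2; H1: μ_1 < μ_2 (two-sample pooled-variance t-test, left-tailed).
s_p² = [(25−1)·191² + (10−1)·184²]/(25+10−2) = 35765.1
t = (1130 − 1250)/√[35765.1·(1/25 + 1/10)] = -1.696
df = n₁ + n₂ − 2 = 33
p-value = P(T ≤ -1.696) ≈ 0.0497
Since p ≈ 0.0497 > α = 0.02, fail to reject H0; the evidence is not statistically significant.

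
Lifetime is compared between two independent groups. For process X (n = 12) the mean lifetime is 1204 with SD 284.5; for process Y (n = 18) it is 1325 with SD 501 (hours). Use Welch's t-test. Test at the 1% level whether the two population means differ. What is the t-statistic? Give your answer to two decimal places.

-0.84

Let group 1 = process X, group 2 = process Y. H0: μ_1 = μ_2; H1: μ_1 ≠ μ_2 (Welch's two-sample t-test, two-sided).
t = (x̄_1 − x̄_2)/√(s_1²/n_1 + s_2²/n_2) = (1204 − 1325)/√(284.5²/12 + 501²/18) = -0.84
Welch–Satterthwaite df ≈ 27.49
Two-sided p-value ≈ 0.4075
Since p ≈ 0.4075 > α = 0.01, fail to reject H0; the data do not provide sufficient evidence against H0.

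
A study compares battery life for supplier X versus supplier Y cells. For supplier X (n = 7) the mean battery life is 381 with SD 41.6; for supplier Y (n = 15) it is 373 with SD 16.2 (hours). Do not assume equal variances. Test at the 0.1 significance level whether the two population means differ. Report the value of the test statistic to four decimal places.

0.4917

Let group 1 = supplier X, group 2 = supplier Y. H0: μ_1 = μ_2; H1: μ_1 ≠ μ_2 (Welch's two-sample t-test, two-sided).
t = (x̄_1 − x̄_2)/√(s_1²/n_1 + s_2²/n_2) = (381 − 373)/√(41.6²/7 + 16.2²/15) = 0.4917
Welch–Satterthwaite df ≈ 6.86
Two-sided p-value ≈ 0.6383
Since p ≈ 0.6383 > α = 0.1, fail to reject H0; the data do not provide sufficient evidence against H0.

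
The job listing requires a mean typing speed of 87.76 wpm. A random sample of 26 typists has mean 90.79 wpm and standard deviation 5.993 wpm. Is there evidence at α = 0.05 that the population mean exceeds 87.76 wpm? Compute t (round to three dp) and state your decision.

t = 2.578; reject H0

H0: μ = 87.76; H1: μ > 87.76 (one-sample t-test, right-tailed).
t = (x̄ − μ₀)/(s/√n) = (90.79 − 87.76)/(5.993/√26) = 2.578
df = n − 1 = 25
p-value = P(T ≥ 2.578) ≈ 0.0081
Since p ≈ 0.0081 < α = 0.05, reject H0; the evidence is statistically significant.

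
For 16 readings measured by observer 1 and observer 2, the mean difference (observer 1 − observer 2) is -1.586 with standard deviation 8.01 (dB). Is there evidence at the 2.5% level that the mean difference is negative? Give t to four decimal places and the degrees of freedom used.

t = -0.7920, df = 15

H0: μ_d = 0; H1: μ_d < 0 (paired t-test on the differences, left-tailed).
t = d̄/(s_d/√n) = -1.586/(8.01/√16) = -0.7920
df = n − 1 = 15
p-value = P(T ≤ -0.7920) ≈ 0.2204
Since p ≈ 0.2204 > α = 0.025, fail to reject H0; the data do not provide sufficient evidence against H0.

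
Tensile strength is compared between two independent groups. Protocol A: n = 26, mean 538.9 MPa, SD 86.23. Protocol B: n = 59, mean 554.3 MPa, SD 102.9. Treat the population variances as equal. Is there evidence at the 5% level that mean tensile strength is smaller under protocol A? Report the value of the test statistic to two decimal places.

-0.67

Let group 1 = protocol A, group 2 = protocol B. H0: μ_1 = μ_2; H1: μ_1 < μ_2 (two-sample pooled-variance t-test, left-tailed).
s_p² = [(26−1)·86.23² + (59−1)·102.9²]/(26+59−2) = 9638.77
t = (538.9 − 554.3)/√[9638.77·(1/26 + 1/59)] = -0.67
df = n₁ + n₂ − 2 = 83
p-value = P(T ≤ -0.67) ≈ 0.2535
Since p ≈ 0.2535 > α = 0.05, fail to reject H0; the evidence is not statistically significant.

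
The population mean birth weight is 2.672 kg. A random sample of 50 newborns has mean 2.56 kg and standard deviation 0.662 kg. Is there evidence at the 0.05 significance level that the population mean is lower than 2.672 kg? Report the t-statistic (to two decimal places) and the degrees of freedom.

H0: μ = 2.672; H1: μ < 2.672 (one-sample t-test, left-tailed).
t = (x̄ − μ₀)/(s/√n) = (2.56 − 2.672)/(0.662/√50) = -1.20
df = n − 1 = 49
p-value = P(T ≤ -1.20) ≈ 0.1187
Since p ≈ 0.1187 > α = 0.05, fail to reject H0; the data do not provide sufficient evidence against H0.

t = -1.20, df = 49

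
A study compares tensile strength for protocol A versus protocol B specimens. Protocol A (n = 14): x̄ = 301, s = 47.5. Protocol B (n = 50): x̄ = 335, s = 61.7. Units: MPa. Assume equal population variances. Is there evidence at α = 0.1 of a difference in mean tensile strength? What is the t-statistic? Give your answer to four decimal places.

Let group 1 = protocol A, group 2 = protocol B. H0: μ_1 = μ_2; H1: μ_1 ≠ μ_2 (two-sample pooled-variance t-test, two-sided).
s_p² = [(14−1)·47.5² + (50−1)·61.7²]/(14+50−2) = 3481.76
t = (301 − 335)/√[3481.76·(1/14 + 1/50)] = -1.9056
df = n₁ + n₂ − 2 = 62
Two-sided p-value ≈ 0.0613
Since p ≈ 0.0613 < α = 0.1, reject H0; the evidence is statistically significant.

-1.9056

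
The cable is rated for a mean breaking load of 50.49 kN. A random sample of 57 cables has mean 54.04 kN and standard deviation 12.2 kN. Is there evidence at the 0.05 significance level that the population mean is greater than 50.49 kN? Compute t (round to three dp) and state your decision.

t = 2.197; reject H0

H0: μ = 50.49; H1: μ > 50.49 (one-sample t-test, right-tailed).
t = (x̄ − μ₀)/(s/√n) = (54.04 − 50.49)/(12.2/√57) = 2.197
df = n − 1 = 56
p-value = P(T ≥ 2.197) ≈ 0.0161
Since p ≈ 0.0161 < α = 0.05, reject H0; the evidence is statistically significant.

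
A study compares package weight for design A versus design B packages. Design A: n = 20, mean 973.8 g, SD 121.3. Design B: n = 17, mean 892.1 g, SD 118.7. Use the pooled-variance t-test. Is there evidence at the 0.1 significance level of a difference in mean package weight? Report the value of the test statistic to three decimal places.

Let group 1 = design A, group 2 = design B. H0: μ_1 = μ_2; H1: μ_1 ≠ μ_2 (two-sample pooled-variance t-test, two-sided).
s_p² = [(20−1)·121.3² + (17−1)·118.7²]/(20+17−2) = 14428.4
t = (973.8 − 892.1)/√[14428.4·(1/20 + 1/17)] = 2.062
df = n₁ + n₂ − 2 = 35
Two-sided p-value ≈ 0.047
Since p ≈ 0.047 < α = 0.1, reject H0; the data support H1.

2.062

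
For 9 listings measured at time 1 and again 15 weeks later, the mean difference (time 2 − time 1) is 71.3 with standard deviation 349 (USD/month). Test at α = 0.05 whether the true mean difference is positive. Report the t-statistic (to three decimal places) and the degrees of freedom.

H0: μ_d = 0; H1: μ_d > 0 (paired t-test on the differences, right-tailed).
t = d̄/(s_d/√n) = 71.3/(349/√9) = 0.613
df = n − 1 = 8
p-value = P(T ≥ 0.613) ≈ 0.2785
Since p ≈ 0.2785 > α = 0.05, fail to reject H0; the data do not provide sufficient evidence against H0.

t = 0.613, df = 8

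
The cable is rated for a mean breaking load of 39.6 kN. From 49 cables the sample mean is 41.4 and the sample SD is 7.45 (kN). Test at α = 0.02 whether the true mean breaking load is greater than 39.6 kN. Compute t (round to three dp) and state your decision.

t = 1.691; fail to reject H0

H0: μ = 39.6; H1: μ > 39.6 (one-sample t-test, right-tailed).
t = (x̄ − μ₀)/(s/√n) = (41.4 − 39.6)/(7.45/√49) = 1.691
df = n − 1 = 48
p-value = P(T ≥ 1.691) ≈ 0.049
Since p ≈ 0.049 > α = 0.02, fail to reject H0; the evidence is not statistically significant.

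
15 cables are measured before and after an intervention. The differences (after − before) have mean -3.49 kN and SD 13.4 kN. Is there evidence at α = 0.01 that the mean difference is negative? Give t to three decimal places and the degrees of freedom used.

t = -1.009, df = 14

H0: μ_d = 0; H1: μ_d < 0 (paired t-test on the differences, left-tailed).
t = d̄/(s_d/√n) = -3.49/(13.4/√15) = -1.009
df = n − 1 = 14
p-value = P(T ≤ -1.009) ≈ 0.165
Since p ≈ 0.165 > α = 0.01, fail to reject H0; the data do not provide sufficient evidence against H0.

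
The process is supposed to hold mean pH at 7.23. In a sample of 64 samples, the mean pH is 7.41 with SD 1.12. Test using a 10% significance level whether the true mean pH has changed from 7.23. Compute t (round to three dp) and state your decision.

H0: μ = 7.23; H1: μ ≠ 7.23 (one-sample t-test, two-sided).
t = (x̄ − μ₀)/(s/√n) = (7.41 − 7.23)/(1.12/√64) = 1.286
df = n − 1 = 63
Two-sided p-value ≈ 0.2032
Since p ≈ 0.2032 > α = 0.1, fail to reject H0; the evidence is not statistically significant.

t = 1.286; fail to reject H0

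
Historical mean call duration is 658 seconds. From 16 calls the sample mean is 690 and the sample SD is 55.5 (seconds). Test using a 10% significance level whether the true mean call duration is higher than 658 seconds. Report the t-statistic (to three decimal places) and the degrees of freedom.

H0: μ = 658; H1: μ > 658 (one-sample t-test, right-tailed).
t = (x̄ − μ₀)/(s/√n) = (690 − 658)/(55.5/√16) = 2.306
df = n − 1 = 15
p-value = P(T ≥ 2.306) ≈ 0.0179
Since p ≈ 0.0179 < α = 0.1, reject H0; the evidence is statistically significant.

t = 2.306, df = 15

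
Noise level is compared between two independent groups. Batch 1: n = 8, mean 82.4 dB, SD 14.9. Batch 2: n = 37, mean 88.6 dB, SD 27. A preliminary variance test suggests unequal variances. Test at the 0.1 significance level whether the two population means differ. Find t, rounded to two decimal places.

Let group 1 = batch 1, group 2 = batch 2. H0: μ_1 = μ_2; H1: μ_1 ≠ μ_2 (Welch's two-sample t-test, two-sided).
t = (x̄_1 − x̄_2)/√(s_1²/n_1 + s_2²/n_2) = (82.4 − 88.6)/√(14.9²/8 + 27²/37) = -0.90
Welch–Satterthwaite df ≈ 18.64
Two-sided p-value ≈ 0.3796
Since p ≈ 0.3796 > α = 0.1, fail to reject H0; the evidence is not statistically significant.

-0.90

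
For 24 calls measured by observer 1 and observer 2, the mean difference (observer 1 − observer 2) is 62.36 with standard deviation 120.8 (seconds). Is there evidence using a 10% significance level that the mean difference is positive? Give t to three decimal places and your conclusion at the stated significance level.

H0: μ_d = 0; H1: μ_d > 0 (paired t-test on the differences, right-tailed).
t = d̄/(s_d/√n) = 62.36/(120.8/√24) = 2.529
df = n − 1 = 23
p-value = P(T ≥ 2.529) ≈ 0.0094
Since p ≈ 0.0094 < α = 0.1, reject H0; the data support H1.

t = 2.529; reject H0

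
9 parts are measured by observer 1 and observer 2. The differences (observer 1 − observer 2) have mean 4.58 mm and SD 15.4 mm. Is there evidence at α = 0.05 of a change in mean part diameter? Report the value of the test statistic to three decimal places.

0.892

H0: μ_d = 0; H1: μ_d ≠ 0 (paired t-test on the differences, two-sided).
t = d̄/(s_d/√n) = 4.58/(15.4/√9) = 0.892
df = n − 1 = 8
Two-sided p-value ≈ 0.398
Since p ≈ 0.398 > α = 0.05, fail to reject H0; the evidence is not statistically significant.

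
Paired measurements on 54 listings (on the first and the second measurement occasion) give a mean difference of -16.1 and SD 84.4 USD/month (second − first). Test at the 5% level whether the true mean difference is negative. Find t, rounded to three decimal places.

-1.402

H0: μ_d = 0; H1: μ_d < 0 (paired t-test on the differences, left-tailed).
t = d̄/(s_d/√n) = -16.1/(84.4/√54) = -1.402
df = n − 1 = 53
p-value = P(T ≤ -1.402) ≈ 0.083
Since p ≈ 0.083 > α = 0.05, fail to reject H0; the evidence is not statistically significant.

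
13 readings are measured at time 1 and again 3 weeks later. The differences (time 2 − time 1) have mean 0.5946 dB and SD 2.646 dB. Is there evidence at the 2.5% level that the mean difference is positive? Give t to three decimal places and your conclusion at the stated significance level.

t = 0.810; fail to reject H0

H0: μ_d = 0; H1: μ_d > 0 (paired t-test on the differences, right-tailed).
t = d̄/(s_d/√n) = 0.5946/(2.646/√13) = 0.810
df = n − 1 = 12
p-value = P(T ≥ 0.810) ≈ 0.2168
Since p ≈ 0.2168 > α = 0.025, fail to reject H0; the evidence is not statistically significant.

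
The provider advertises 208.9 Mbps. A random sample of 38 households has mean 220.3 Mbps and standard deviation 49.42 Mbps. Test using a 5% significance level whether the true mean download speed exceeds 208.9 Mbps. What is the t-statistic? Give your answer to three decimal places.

1.422

H0: μ = 208.9; H1: μ > 208.9 (one-sample t-test, right-tailed).
t = (x̄ − μ₀)/(s/√n) = (220.3 − 208.9)/(49.42/√38) = 1.422
df = n − 1 = 37
p-value = P(T ≥ 1.422) ≈ 0.082
Since p ≈ 0.082 > α = 0.05, fail to reject H0; the data do not provide sufficient evidence against H0.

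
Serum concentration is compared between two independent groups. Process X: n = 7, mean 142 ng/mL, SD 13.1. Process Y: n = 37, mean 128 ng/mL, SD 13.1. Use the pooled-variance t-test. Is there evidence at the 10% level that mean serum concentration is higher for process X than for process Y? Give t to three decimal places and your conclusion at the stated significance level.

Let group 1 = process X, group 2 = process Y. H0: μ_1 = μ_2; H1: μ_1 > μ_2 (two-sample pooled-variance t-test, right-tailed).
s_p² = [(7−1)·13.1² + (37−1)·13.1²]/(7+37−2) = 171.61
t = (142 − 128)/√[171.61·(1/7 + 1/37)] = 2.593
df = n₁ + n₂ − 2 = 42
p-value = P(T ≥ 2.593) ≈ 0.007
Since p ≈ 0.007 < α = 0.1, reject H0; the evidence is statistically significant.

t = 2.593; reject H0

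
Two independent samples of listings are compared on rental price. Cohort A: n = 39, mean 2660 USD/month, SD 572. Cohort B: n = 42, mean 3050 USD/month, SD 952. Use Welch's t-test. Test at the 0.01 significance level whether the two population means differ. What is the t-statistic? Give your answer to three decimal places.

Let group 1 = cohort A, group 2 = cohort B. H0: μ_1 = μ_2; H1: μ_1 ≠ μ_2 (Welch's two-sample t-test, two-sided).
t = (x̄_1 − x̄_2)/√(s_1²/n_1 + s_2²/n_2) = (2660 − 3050)/√(572²/39 + 952²/42) = -2.253
Welch–Satterthwaite df ≈ 67.99
Two-sided p-value ≈ 0.0275
Since p ≈ 0.0275 > α = 0.01, fail to reject H0; the evidence is not statistically significant.

-2.253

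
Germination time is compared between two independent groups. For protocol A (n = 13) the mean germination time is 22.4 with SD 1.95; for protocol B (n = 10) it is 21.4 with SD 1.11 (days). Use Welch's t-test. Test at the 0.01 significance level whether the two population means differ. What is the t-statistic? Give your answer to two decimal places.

Let group 1 = protocol A, group 2 = protocol B. H0: μ_1 = μ_2; H1: μ_1 ≠ μ_2 (Welch's two-sample t-test, two-sided).
t = (x̄_1 − x̄_2)/√(s_1²/n_1 + s_2²/n_2) = (22.4 − 21.4)/√(1.95²/13 + 1.11²/10) = 1.55
Welch–Satterthwaite df ≈ 19.60
Two-sided p-value ≈ 0.137
Since p ≈ 0.137 > α = 0.01, fail to reject H0; the evidence is not statistically significant.

1.55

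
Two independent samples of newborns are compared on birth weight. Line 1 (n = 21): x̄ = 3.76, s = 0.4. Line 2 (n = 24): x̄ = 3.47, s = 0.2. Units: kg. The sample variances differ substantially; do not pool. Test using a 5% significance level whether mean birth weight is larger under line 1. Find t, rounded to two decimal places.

Let group 1 = line 1, group 2 = line 2. H0: μ_1 = μ_2; H1: μ_1 > μ_2 (Welch's two-sample t-test, right-tailed).
t = (x̄_1 − x̄_2)/√(s_1²/n_1 + s_2²/n_2) = (3.76 − 3.47)/√(0.4²/21 + 0.2²/24) = 3.01
Welch–Satterthwaite df ≈ 28.52
p-value = P(T ≥ 3.01) ≈ 0.0027
Since p ≈ 0.0027 < α = 0.05, reject H0; the data support H1.

3.01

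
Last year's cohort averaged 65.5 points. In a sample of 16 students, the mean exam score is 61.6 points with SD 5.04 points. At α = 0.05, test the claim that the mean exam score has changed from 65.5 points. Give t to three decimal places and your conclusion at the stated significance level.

t = -3.095; reject H0

H0: μ = 65.5; H1: μ ≠ 65.5 (one-sample t-test, two-sided).
t = (x̄ − μ₀)/(s/√n) = (61.6 − 65.5)/(5.04/√16) = -3.095
df = n − 1 = 15
Two-sided p-value ≈ 0.0074
Since p ≈ 0.0074 < α = 0.05, reject H0; the data support H1.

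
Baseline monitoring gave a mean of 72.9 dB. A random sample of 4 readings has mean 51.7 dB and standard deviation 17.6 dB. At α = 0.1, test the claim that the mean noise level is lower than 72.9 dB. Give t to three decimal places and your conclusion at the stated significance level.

H0: μ = 72.9; H1: μ < 72.9 (one-sample t-test, left-tailed).
t = (x̄ − μ₀)/(s/√n) = (51.7 − 72.9)/(17.6/√4) = -2.409
df = n − 1 = 3
p-value = P(T ≤ -2.409) ≈ 0.0475
Since p ≈ 0.0475 < α = 0.1, reject H0; the data support H1.

t = -2.409; reject H0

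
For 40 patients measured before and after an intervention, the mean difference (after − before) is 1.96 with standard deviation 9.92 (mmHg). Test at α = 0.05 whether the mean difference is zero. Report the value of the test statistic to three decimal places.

1.250

H0: μ_d = 0; H1: μ_d ≠ 0 (paired t-test on the differences, two-sided).
t = d̄/(s_d/√n) = 1.96/(9.92/√40) = 1.250
df = n − 1 = 39
Two-sided p-value ≈ 0.219
Since p ≈ 0.219 > α = 0.05, fail to reject H0; the evidence is not statistically significant.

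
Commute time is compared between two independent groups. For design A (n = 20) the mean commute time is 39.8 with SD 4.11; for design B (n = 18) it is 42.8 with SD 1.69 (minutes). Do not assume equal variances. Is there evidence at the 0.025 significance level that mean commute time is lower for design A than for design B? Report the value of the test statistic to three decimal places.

-2.995

Let group 1 = design A, group 2 = design B. H0: μ_1 = μ_2; H1: μ_1 < μ_2 (Welch's two-sample t-test, left-tailed).
t = (x̄_1 − x̄_2)/√(s_1²/n_1 + s_2²/n_2) = (39.8 − 42.8)/√(4.11²/20 + 1.69²/18) = -2.995
Welch–Satterthwaite df ≈ 25.79
p-value = P(T ≤ -2.995) ≈ 0.0030
Since p ≈ 0.0030 < α = 0.025, reject H0; the evidence is statistically significant.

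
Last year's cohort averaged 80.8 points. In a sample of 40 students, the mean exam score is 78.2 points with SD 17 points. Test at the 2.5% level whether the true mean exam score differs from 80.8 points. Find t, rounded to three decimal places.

-0.967

H0: μ = 80.8; H1: μ ≠ 80.8 (one-sample t-test, two-sided).
t = (x̄ − μ₀)/(s/√n) = (78.2 − 80.8)/(17/√40) = -0.967
df = n − 1 = 39
Two-sided p-value ≈ 0.339
Since p ≈ 0.339 > α = 0.025, fail to reject H0; the evidence is not statistically significant.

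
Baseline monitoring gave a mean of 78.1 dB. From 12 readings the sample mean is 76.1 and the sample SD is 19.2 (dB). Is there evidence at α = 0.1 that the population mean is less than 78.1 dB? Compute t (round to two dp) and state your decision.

t = -0.36; fail to reject H0

H0: μ = 78.1; H1: μ < 78.1 (one-sample t-test, left-tailed).
t = (x̄ − μ₀)/(s/√n) = (76.1 − 78.1)/(19.2/√12) = -0.36
df = n − 1 = 11
p-value = P(T ≤ -0.36) ≈ 0.3625
Since p ≈ 0.3625 > α = 0.1, fail to reject H0; the evidence is not statistically significant.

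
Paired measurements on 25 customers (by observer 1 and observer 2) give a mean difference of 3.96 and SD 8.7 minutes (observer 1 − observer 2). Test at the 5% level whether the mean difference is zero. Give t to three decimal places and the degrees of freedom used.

t = 2.276, df = 24

H0: μ_d = 0; H1: μ_d ≠ 0 (paired t-test on the differences, two-sided).
t = d̄/(s_d/√n) = 3.96/(8.7/√25) = 2.276
df = n − 1 = 24
Two-sided p-value ≈ 0.032
Since p ≈ 0.032 < α = 0.05, reject H0; the data support H1.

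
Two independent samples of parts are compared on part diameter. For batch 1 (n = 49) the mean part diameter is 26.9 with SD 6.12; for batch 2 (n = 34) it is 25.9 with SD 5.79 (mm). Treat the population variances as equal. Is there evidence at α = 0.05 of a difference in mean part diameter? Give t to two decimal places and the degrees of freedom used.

Let group 1 = batch 1, group 2 = batch 2. H0: μ_1 = μ_2; H1: μ_1 ≠ μ_2 (two-sample pooled-variance t-test, two-sided).
s_p² = [(49−1)·6.12² + (34−1)·5.79²]/(49+34−2) = 35.8532
t = (26.9 − 25.9)/√[35.8532·(1/49 + 1/34)] = 0.75
df = n₁ + n₂ − 2 = 81
Two-sided p-value ≈ 0.4565
Since p ≈ 0.4565 > α = 0.05, fail to reject H0; the data do not provide sufficient evidence against H0.

t = 0.75, df = 81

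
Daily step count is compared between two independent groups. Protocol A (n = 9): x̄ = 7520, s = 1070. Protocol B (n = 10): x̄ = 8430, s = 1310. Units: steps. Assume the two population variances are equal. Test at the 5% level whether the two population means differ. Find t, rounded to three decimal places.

Let group 1 = protocol A, group 2 = protocol B. H0: μ_1 = μ_2; H1: μ_1 ≠ μ_2 (two-sample pooled-variance t-test, two-sided).
s_p² = [(9−1)·1070² + (10−1)·1310²]/(9+10−2) = 1447300
t = (7520 − 8430)/√[1447300·(1/9 + 1/10)] = -1.646
df = n₁ + n₂ − 2 = 17
Two-sided p-value ≈ 0.1181
Since p ≈ 0.1181 > α = 0.05, fail to reject H0; the data do not provide sufficient evidence against H0.

-1.646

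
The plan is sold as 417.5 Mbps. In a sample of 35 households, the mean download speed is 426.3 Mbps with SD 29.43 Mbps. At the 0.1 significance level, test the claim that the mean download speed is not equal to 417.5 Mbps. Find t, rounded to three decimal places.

1.769

H0: μ = 417.5; H1: μ ≠ 417.5 (one-sample t-test, two-sided).
t = (x̄ − μ₀)/(s/√n) = (426.3 − 417.5)/(29.43/√35) = 1.769
df = n − 1 = 34
Two-sided p-value ≈ 0.086
Since p ≈ 0.086 < α = 0.1, reject H0; the data support H1.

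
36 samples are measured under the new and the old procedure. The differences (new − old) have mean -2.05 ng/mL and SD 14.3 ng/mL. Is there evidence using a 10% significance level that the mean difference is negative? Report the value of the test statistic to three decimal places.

-0.860

H0: μ_d = 0; H1: μ_d < 0 (paired t-test on the differences, left-tailed).
t = d̄/(s_d/√n) = -2.05/(14.3/√36) = -0.860
df = n − 1 = 35
p-value = P(T ≤ -0.860) ≈ 0.198
Since p ≈ 0.198 > α = 0.1, fail to reject H0; the data do not provide sufficient evidence against H0.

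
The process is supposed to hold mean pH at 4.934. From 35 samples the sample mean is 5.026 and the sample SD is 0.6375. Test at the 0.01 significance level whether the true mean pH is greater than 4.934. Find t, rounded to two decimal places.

H0: μ = 4.934; H1: μ > 4.934 (one-sample t-test, right-tailed).
t = (x̄ − μ₀)/(s/√n) = (5.026 − 4.934)/(0.6375/√35) = 0.85
df = n − 1 = 34
p-value = P(T ≥ 0.85) ≈ 0.200
Since p ≈ 0.200 > α = 0.01, fail to reject H0; the evidence is not statistically significant.

0.85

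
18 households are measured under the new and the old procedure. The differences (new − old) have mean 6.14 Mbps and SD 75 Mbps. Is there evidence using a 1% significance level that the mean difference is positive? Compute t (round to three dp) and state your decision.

t = 0.347; fail to reject H0

H0: μ_d = 0; H1: μ_d > 0 (paired t-test on the differences, right-tailed).
t = d̄/(s_d/√n) = 6.14/(75/√18) = 0.347
df = n − 1 = 17
p-value = P(T ≥ 0.347) ≈ 0.3663
Since p ≈ 0.3663 > α = 0.01, fail to reject H0; the evidence is not statistically significant.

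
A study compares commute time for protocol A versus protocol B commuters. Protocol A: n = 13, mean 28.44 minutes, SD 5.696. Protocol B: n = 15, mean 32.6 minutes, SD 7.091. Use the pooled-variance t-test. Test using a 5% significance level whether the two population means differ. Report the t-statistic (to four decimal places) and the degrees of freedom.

Let group 1 = protocol A, group 2 = protocol B. H0: μ_1 = μ_2; H1: μ_1 ≠ μ_2 (two-sample pooled-variance t-test, two-sided).
s_p² = [(13−1)·5.696² + (15−1)·7.091²]/(13+15−2) = 42.0494
t = (28.44 − 32.6)/√[42.0494·(1/13 + 1/15)] = -1.6930
df = n₁ + n₂ − 2 = 26
Two-sided p-value ≈ 0.1024
Since p ≈ 0.1024 > α = 0.05, fail to reject H0; the evidence is not statistically significant.

t = -1.6930, df = 26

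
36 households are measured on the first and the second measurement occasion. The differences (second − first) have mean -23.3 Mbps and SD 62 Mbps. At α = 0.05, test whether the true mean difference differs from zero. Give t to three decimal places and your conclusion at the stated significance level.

H0: μ_d = 0; H1: μ_d ≠ 0 (paired t-test on the differences, two-sided).
t = d̄/(s_d/√n) = -23.3/(62/√36) = -2.255
df = n − 1 = 35
Two-sided p-value ≈ 0.0305
Since p ≈ 0.0305 < α = 0.05, reject H0; the evidence is statistically significant.

t = -2.255; reject H0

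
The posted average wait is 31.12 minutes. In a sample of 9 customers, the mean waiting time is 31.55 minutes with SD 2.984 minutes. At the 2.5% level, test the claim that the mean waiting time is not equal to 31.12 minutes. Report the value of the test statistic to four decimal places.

0.4323

H0: μ = 31.12; H1: μ ≠ 31.12 (one-sample t-test, two-sided).
t = (x̄ − μ₀)/(s/√n) = (31.55 − 31.12)/(2.984/√9) = 0.4323
df = n − 1 = 8
Two-sided p-value ≈ 0.677
Since p ≈ 0.677 > α = 0.025, fail to reject H0; the data do not provide sufficient evidence against H0.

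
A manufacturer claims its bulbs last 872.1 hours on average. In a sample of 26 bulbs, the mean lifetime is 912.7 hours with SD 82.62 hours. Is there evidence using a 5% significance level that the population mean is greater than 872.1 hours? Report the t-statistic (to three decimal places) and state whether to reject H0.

H0: μ = 872.1; H1: μ > 872.1 (one-sample t-test, right-tailed).
t = (x̄ − μ₀)/(s/√n) = (912.7 − 872.1)/(82.62/√26) = 2.506
df = n − 1 = 25
p-value = P(T ≥ 2.506) ≈ 0.010
Since p ≈ 0.010 < α = 0.05, reject H0; the evidence is statistically significant.

t = 2.506; reject H0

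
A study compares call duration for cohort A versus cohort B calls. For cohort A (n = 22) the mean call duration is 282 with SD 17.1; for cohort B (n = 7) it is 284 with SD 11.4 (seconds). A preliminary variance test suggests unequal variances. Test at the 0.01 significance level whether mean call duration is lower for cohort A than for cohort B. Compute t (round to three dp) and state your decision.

t = -0.354; fail to reject H0

Let group 1 = cohort A, group 2 = cohort B. H0: μ_1 = μ_2; H1: μ_1 < μ_2 (Welch's two-sample t-test, left-tailed).
t = (x̄_1 − x̄_2)/√(s_1²/n_1 + s_2²/n_2) = (282 − 284)/√(17.1²/22 + 11.4²/7) = -0.354
Welch–Satterthwaite df ≈ 15.41
p-value = P(T ≤ -0.354) ≈ 0.364
Since p ≈ 0.364 > α = 0.01, fail to reject H0; the evidence is not statistically significant.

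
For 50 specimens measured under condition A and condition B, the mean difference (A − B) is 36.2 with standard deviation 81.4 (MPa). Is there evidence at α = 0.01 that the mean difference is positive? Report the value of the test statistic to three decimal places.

H0: μ_d = 0; H1: μ_d > 0 (paired t-test on the differences, right-tailed).
t = d̄/(s_d/√n) = 36.2/(81.4/√50) = 3.145
df = n − 1 = 49
p-value = P(T ≥ 3.145) ≈ 0.001
Since p ≈ 0.001 < α = 0.01, reject H0; the evidence is statistically significant.

3.145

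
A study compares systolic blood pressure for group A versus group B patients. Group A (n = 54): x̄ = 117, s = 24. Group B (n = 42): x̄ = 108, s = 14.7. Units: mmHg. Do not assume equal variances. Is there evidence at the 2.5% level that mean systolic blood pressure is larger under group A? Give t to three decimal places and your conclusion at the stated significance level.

t = 2.263; reject H0

Let group 1 = group A, group 2 = group B. H0: μ_1 = μ_2; H1: μ_1 > μ_2 (Welch's two-sample t-test, right-tailed).
t = (x̄_1 − x̄_2)/√(s_1²/n_1 + s_2²/n_2) = (117 − 108)/√(24²/54 + 14.7²/42) = 2.263
Welch–Satterthwaite df ≈ 89.53
p-value = P(T ≥ 2.263) ≈ 0.0130
Since p ≈ 0.0130 < α = 0.025, reject H0; the data support H1.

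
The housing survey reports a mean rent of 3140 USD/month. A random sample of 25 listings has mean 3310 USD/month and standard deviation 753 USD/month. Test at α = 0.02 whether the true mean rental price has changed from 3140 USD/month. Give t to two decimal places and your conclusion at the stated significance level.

t = 1.13; fail to reject H0

H0: μ = 3140; H1: μ ≠ 3140 (one-sample t-test, two-sided).
t = (x̄ − μ₀)/(s/√n) = (3310 − 3140)/(753/√25) = 1.13
df = n − 1 = 24
Two-sided p-value ≈ 0.270
Since p ≈ 0.270 > α = 0.02, fail to reject H0; the evidence is not statistically significant.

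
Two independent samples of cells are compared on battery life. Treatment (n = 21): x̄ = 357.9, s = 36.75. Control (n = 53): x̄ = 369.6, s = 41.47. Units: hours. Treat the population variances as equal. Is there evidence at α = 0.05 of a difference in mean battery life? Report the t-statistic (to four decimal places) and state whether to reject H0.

t = -1.1283; fail to reject H0

Let group 1 = treatment, group 2 = control. H0: μ_1 = μ_2; H1: μ_1 ≠ μ_2 (two-sample pooled-variance t-test, two-sided).
s_p² = [(21−1)·36.75² + (53−1)·41.47²]/(21+53−2) = 1617.21
t = (357.9 − 369.6)/√[1617.21·(1/21 + 1/53)] = -1.1283
df = n₁ + n₂ − 2 = 72
Two-sided p-value ≈ 0.2629
Since p ≈ 0.2629 > α = 0.05, fail to reject H0; the data do not provide sufficient evidence against H0.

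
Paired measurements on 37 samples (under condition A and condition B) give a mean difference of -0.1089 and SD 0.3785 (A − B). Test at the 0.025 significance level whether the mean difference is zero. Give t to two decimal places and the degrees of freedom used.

t = -1.75, df = 36

H0: μ_d = 0; H1: μ_d ≠ 0 (paired t-test on the differences, two-sided).
t = d̄/(s_d/√n) = -0.1089/(0.3785/√37) = -1.75
df = n − 1 = 36
Two-sided p-value ≈ 0.089
Since p ≈ 0.089 > α = 0.025, fail to reject H0; the evidence is not statistically significant.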